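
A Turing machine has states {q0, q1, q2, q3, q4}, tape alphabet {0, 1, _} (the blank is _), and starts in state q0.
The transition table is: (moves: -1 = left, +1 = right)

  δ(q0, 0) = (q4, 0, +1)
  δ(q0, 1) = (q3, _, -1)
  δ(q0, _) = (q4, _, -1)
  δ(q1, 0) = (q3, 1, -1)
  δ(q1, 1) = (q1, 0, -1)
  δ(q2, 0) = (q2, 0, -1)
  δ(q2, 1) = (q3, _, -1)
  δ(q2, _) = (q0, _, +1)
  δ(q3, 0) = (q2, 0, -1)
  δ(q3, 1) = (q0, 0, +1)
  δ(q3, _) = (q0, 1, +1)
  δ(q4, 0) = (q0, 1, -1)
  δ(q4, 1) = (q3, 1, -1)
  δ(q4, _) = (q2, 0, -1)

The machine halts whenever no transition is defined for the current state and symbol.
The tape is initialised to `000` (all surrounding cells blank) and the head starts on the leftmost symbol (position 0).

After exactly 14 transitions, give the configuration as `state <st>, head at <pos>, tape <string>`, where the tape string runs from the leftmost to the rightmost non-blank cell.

state q0, head at 0, tape 010

state=q0 head=0 tape=_[0]00   (q0,0)→(q4,0,+1)
state=q4 head=1 tape=_0[0]0   (q4,0)→(q0,1,-1)
state=q0 head=0 tape=_[0]10   (q0,0)→(q4,0,+1)
state=q4 head=1 tape=_0[1]0   (q4,1)→(q3,1,-1)
state=q3 head=0 tape=_[0]10   (q3,0)→(q2,0,-1)
state=q2 head=-1 tape=[_]010   (q2,_)→(q0,_,+1)
state=q0 head=0 tape=_[0]10   (q0,0)→(q4,0,+1)
state=q4 head=1 tape=_0[1]0   (q4,1)→(q3,1,-1)
state=q3 head=0 tape=_[0]10   (q3,0)→(q2,0,-1)
state=q2 head=-1 tape=[_]010   (q2,_)→(q0,_,+1)
state=q0 head=0 tape=_[0]10   (q0,0)→(q4,0,+1)
state=q4 head=1 tape=_0[1]0   (q4,1)→(q3,1,-1)
state=q3 head=0 tape=_[0]10   (q3,0)→(q2,0,-1)
state=q2 head=-1 tape=[_]010   (q2,_)→(q0,_,+1)
state=q0 head=0 tape=_[0]10
After 14 steps: state q0, head at 0, tape 010.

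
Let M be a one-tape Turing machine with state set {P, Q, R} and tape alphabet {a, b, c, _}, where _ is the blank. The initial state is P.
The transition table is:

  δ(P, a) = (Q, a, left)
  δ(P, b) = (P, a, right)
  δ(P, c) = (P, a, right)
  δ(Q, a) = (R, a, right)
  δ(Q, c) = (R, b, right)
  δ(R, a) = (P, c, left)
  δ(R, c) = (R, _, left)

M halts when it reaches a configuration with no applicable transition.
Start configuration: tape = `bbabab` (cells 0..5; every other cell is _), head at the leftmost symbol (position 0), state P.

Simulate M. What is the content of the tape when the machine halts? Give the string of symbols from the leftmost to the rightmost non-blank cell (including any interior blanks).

accbab

P | _[b]babab   read b → write a, move right, go to P
P | _a[b]abab   read b → write a, move right, go to P
P | _aa[a]bab   read a → write a, move left, go to Q
Q | _a[a]abab   read a → write a, move right, go to R
R | _aa[a]bab   read a → write c, move left, go to P
P | _a[a]cbab   read a → write a, move left, go to Q
Q | _[a]acbab   read a → write a, move right, go to R
R | _a[a]cbab   read a → write c, move left, go to P
P | _[a]ccbab   read a → write a, move left, go to Q
Q | [_]accbab
The non-blank tape span at halt is accbab.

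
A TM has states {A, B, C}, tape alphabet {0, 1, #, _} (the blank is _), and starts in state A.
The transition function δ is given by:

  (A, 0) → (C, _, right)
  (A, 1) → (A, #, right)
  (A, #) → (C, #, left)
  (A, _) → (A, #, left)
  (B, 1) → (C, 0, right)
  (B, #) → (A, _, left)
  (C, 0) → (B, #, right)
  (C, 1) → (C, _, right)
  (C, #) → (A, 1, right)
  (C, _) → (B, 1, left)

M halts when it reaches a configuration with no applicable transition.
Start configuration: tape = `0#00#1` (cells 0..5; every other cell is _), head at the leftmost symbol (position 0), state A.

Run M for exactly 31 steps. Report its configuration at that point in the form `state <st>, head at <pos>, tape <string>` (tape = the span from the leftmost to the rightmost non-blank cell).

A | [0]#00#1__   read 0 → write _, move right, go to C
C | _[#]00#1__   read # → write 1, move right, go to A
A | _1[0]0#1__   read 0 → write _, move right, go to C
C | _1_[0]#1__   read 0 → write #, move right, go to B
B | _1_#[#]1__   read # → write _, move left, go to A
A | _1_[#]_1__   read # → write #, move left, go to C
C | _1[_]#_1__   read _ → write 1, move left, go to B
B | _[1]1#_1__   read 1 → write 0, move right, go to C
C | _0[1]#_1__   read 1 → write _, move right, go to C
C | _0_[#]_1__   read # → write 1, move right, go to A
A | _0_1[_]1__   read _ → write #, move left, go to A
A | _0_[1]#1__   read 1 → write #, move right, go to A
A | _0_#[#]1__   read # → write #, move left, go to C
C | _0_[#]#1__   read # → write 1, move right, go to A
A | _0_1[#]1__   read # → write #, move left, go to C
C | _0_[1]#1__   read 1 → write _, move right, go to C
C | _0__[#]1__   read # → write 1, move right, go to A
A | _0__1[1]__   read 1 → write #, move right, go to A
A | _0__1#[_]_   read _ → write #, move left, go to A
A | _0__1[#]#_   read # → write #, move left, go to C
C | _0__[1]##_   read 1 → write _, move right, go to C
C | _0___[#]#_   read # → write 1, move right, go to A
A | _0___1[#]_   read # → write #, move left, go to C
C | _0___[1]#_   read 1 → write _, move right, go to C
C | _0____[#]_   read # → write 1, move right, go to A
A | _0____1[_]   read _ → write #, move left, go to A
A | _0____[1]#   read 1 → write #, move right, go to A
A | _0____#[#]   read # → write #, move left, go to C
C | _0____[#]#   read # → write 1, move right, go to A
A | _0____1[#]   read # → write #, move left, go to C
C | _0____[1]#   read 1 → write _, move right, go to C
C | _0_____[#]
After 31 steps: state C, head at 7, tape 0_____#.

state C, head at 7, tape 0_____#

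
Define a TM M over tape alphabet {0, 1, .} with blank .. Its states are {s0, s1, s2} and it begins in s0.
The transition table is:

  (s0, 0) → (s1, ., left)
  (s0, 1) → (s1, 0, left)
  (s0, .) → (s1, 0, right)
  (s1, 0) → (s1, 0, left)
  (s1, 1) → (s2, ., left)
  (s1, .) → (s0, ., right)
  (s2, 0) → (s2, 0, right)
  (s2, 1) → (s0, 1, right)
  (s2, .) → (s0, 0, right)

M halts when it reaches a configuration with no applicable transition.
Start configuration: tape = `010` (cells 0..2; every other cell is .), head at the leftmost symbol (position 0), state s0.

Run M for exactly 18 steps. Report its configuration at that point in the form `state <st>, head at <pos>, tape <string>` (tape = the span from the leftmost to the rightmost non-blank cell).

state s0, head at 0, tape 0

s0 | .[0]10   read 0 → write ., move left, go to s1
s1 | [.].10   read . → write ., move right, go to s0
s0 | .[.]10   read . → write 0, move right, go to s1
s1 | .0[1]0   read 1 → write ., move left, go to s2
s2 | .[0].0   read 0 → write 0, move right, go to s2
s2 | .0[.]0   read . → write 0, move right, go to s0
s0 | .00[0]   read 0 → write ., move left, go to s1
s1 | .0[0].   read 0 → write 0, move left, go to s1
s1 | .[0]0.   read 0 → write 0, move left, go to s1
s1 | [.]00.   read . → write ., move right, go to s0
s0 | .[0]0.   read 0 → write ., move left, go to s1
s1 | [.].0.   read . → write ., move right, go to s0
s0 | .[.]0.   read . → write 0, move right, go to s1
s1 | .0[0].   read 0 → write 0, move left, go to s1
s1 | .[0]0.   read 0 → write 0, move left, go to s1
s1 | [.]00.   read . → write ., move right, go to s0
s0 | .[0]0.   read 0 → write ., move left, go to s1
s1 | [.].0.   read . → write ., move right, go to s0
s0 | .[.]0.
After 18 steps: state s0, head at 0, tape 0.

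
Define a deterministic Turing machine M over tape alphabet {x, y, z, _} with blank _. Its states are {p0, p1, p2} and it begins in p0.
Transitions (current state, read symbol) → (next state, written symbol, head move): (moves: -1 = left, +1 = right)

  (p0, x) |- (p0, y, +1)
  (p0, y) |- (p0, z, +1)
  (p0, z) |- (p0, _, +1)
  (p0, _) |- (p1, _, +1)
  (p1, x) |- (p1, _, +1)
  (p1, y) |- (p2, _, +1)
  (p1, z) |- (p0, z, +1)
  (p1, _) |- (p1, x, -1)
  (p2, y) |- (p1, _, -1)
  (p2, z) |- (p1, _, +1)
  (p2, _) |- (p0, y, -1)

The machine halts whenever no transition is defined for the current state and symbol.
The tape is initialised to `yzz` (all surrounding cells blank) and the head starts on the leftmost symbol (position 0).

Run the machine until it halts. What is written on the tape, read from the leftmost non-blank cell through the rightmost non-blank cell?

zyyy_xx

state=p0 head=0 tape=[y]zz____   (p0,y)→(p0,z,+1)
state=p0 head=1 tape=z[z]z____   (p0,z)→(p0,_,+1)
state=p0 head=2 tape=z_[z]____   (p0,z)→(p0,_,+1)
state=p0 head=3 tape=z__[_]___   (p0,_)→(p1,_,+1)
state=p1 head=4 tape=z___[_]__   (p1,_)→(p1,x,-1)
state=p1 head=3 tape=z__[_]x__   (p1,_)→(p1,x,-1)
state=p1 head=2 tape=z_[_]xx__   (p1,_)→(p1,x,-1)
state=p1 head=1 tape=z[_]xxx__   (p1,_)→(p1,x,-1)
state=p1 head=0 tape=[z]xxxx__   (p1,z)→(p0,z,+1)
state=p0 head=1 tape=z[x]xxx__   (p0,x)→(p0,y,+1)
state=p0 head=2 tape=zy[x]xx__   (p0,x)→(p0,y,+1)
state=p0 head=3 tape=zyy[x]x__   (p0,x)→(p0,y,+1)
state=p0 head=4 tape=zyyy[x]__   (p0,x)→(p0,y,+1)
state=p0 head=5 tape=zyyyy[_]_   (p0,_)→(p1,_,+1)
state=p1 head=6 tape=zyyyy_[_]   (p1,_)→(p1,x,-1)
state=p1 head=5 tape=zyyyy[_]x   (p1,_)→(p1,x,-1)
state=p1 head=4 tape=zyyy[y]xx   (p1,y)→(p2,_,+1)
state=p2 head=5 tape=zyyy_[x]x
The non-blank tape span at halt is zyyy_xx.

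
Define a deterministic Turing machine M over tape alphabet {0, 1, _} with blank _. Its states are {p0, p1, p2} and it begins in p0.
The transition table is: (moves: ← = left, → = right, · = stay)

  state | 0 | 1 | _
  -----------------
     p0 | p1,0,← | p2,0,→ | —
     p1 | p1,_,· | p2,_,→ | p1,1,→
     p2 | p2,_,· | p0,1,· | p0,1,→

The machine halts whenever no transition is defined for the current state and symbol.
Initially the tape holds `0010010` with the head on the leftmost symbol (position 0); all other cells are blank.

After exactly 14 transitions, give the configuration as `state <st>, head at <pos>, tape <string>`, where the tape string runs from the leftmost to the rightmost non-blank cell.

state p2, head at 6, tape 111__100

state=p0 head=0 tape=_[0]010010   (p0,0)→(p1,0,←)
state=p1 head=-1 tape=[_]0010010   (p1,_)→(p1,1,→)
state=p1 head=0 tape=1[0]010010   (p1,0)→(p1,_,·)
state=p1 head=0 tape=1[_]010010   (p1,_)→(p1,1,→)
state=p1 head=1 tape=11[0]10010   (p1,0)→(p1,_,·)
state=p1 head=1 tape=11[_]10010   (p1,_)→(p1,1,→)
state=p1 head=2 tape=111[1]0010   (p1,1)→(p2,_,→)
state=p2 head=3 tape=111_[0]010   (p2,0)→(p2,_,·)
state=p2 head=3 tape=111_[_]010   (p2,_)→(p0,1,→)
state=p0 head=4 tape=111_1[0]10   (p0,0)→(p1,0,←)
state=p1 head=3 tape=111_[1]010   (p1,1)→(p2,_,→)
state=p2 head=4 tape=111__[0]10   (p2,0)→(p2,_,·)
state=p2 head=4 tape=111__[_]10   (p2,_)→(p0,1,→)
state=p0 head=5 tape=111__1[1]0   (p0,1)→(p2,0,→)
state=p2 head=6 tape=111__10[0]
After 14 steps: state p2, head at 6, tape 111__100.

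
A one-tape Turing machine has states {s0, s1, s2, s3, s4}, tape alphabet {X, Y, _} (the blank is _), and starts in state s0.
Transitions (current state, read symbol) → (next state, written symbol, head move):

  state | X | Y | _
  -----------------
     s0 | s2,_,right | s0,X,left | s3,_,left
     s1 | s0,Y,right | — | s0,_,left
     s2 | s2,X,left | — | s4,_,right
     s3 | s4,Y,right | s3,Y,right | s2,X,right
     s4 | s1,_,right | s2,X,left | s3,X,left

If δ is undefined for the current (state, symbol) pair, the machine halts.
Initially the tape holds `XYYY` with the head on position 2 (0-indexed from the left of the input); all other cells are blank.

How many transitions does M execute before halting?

23

s0 | XY[Y]Y___   read Y → write X, move left, go to s0
s0 | X[Y]XY___   read Y → write X, move left, go to s0
s0 | [X]XXY___   read X → write _, move right, go to s2
s2 | _[X]XY___   read X → write X, move left, go to s2
s2 | [_]XXY___   read _ → write _, move right, go to s4
s4 | _[X]XY___   read X → write _, move right, go to s1
s1 | __[X]Y___   read X → write Y, move right, go to s0
s0 | __Y[Y]___   read Y → write X, move left, go to s0
s0 | __[Y]X___   read Y → write X, move left, go to s0
s0 | _[_]XX___   read _ → write _, move left, go to s3
s3 | [_]_XX___   read _ → write X, move right, go to s2
s2 | X[_]XX___   read _ → write _, move right, go to s4
s4 | X_[X]X___   read X → write _, move right, go to s1
s1 | X__[X]___   read X → write Y, move right, go to s0
s0 | X__Y[_]__   read _ → write _, move left, go to s3
s3 | X__[Y]___   read Y → write Y, move right, go to s3
s3 | X__Y[_]__   read _ → write X, move right, go to s2
s2 | X__YX[_]_   read _ → write _, move right, go to s4
s4 | X__YX_[_]   read _ → write X, move left, go to s3
s3 | X__YX[_]X   read _ → write X, move right, go to s2
s2 | X__YXX[X]   read X → write X, move left, go to s2
s2 | X__YX[X]X   read X → write X, move left, go to s2
s2 | X__Y[X]XX   read X → write X, move left, go to s2
s2 | X__[Y]XXX
M halts after 23 transitions.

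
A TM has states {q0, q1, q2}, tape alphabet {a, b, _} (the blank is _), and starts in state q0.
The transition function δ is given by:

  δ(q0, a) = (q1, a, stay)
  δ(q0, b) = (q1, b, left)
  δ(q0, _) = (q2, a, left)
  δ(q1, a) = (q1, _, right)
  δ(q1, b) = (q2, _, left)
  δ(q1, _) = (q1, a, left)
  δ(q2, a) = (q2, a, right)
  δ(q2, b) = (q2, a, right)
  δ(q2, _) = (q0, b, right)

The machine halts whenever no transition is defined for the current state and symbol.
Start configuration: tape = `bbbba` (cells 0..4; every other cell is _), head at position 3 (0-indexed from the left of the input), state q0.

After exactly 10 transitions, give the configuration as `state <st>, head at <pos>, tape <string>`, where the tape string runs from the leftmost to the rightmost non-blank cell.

state q2, head at 1, tape ba_ba

state=q0 head=3 tape=bbb[b]a   (q0,b)→(q1,b,left)
state=q1 head=2 tape=bb[b]ba   (q1,b)→(q2,_,left)
state=q2 head=1 tape=b[b]_ba   (q2,b)→(q2,a,right)
state=q2 head=2 tape=ba[_]ba   (q2,_)→(q0,b,right)
state=q0 head=3 tape=bab[b]a   (q0,b)→(q1,b,left)
state=q1 head=2 tape=ba[b]ba   (q1,b)→(q2,_,left)
state=q2 head=1 tape=b[a]_ba   (q2,a)→(q2,a,right)
state=q2 head=2 tape=ba[_]ba   (q2,_)→(q0,b,right)
state=q0 head=3 tape=bab[b]a   (q0,b)→(q1,b,left)
state=q1 head=2 tape=ba[b]ba   (q1,b)→(q2,_,left)
state=q2 head=1 tape=b[a]_ba
After 10 steps: state q2, head at 1, tape ba_ba.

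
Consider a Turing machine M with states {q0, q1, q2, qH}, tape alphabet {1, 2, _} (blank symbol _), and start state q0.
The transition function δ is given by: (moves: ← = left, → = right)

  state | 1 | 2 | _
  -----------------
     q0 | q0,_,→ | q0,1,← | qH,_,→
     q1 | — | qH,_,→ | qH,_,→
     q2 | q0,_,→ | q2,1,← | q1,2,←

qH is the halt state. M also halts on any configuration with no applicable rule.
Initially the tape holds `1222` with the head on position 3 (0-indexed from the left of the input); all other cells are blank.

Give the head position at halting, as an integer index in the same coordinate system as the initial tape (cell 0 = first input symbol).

state=q0 head=3 tape=122[2]__   (q0,2)→(q0,1,←)
state=q0 head=2 tape=12[2]1__   (q0,2)→(q0,1,←)
state=q0 head=1 tape=1[2]11__   (q0,2)→(q0,1,←)
state=q0 head=0 tape=[1]111__   (q0,1)→(q0,_,→)
state=q0 head=1 tape=_[1]11__   (q0,1)→(q0,_,→)
state=q0 head=2 tape=__[1]1__   (q0,1)→(q0,_,→)
state=q0 head=3 tape=___[1]__   (q0,1)→(q0,_,→)
state=q0 head=4 tape=____[_]_   (q0,_)→(qH,_,→)
state=qH head=5 tape=_____[_]
At halt the head is at cell 5.

5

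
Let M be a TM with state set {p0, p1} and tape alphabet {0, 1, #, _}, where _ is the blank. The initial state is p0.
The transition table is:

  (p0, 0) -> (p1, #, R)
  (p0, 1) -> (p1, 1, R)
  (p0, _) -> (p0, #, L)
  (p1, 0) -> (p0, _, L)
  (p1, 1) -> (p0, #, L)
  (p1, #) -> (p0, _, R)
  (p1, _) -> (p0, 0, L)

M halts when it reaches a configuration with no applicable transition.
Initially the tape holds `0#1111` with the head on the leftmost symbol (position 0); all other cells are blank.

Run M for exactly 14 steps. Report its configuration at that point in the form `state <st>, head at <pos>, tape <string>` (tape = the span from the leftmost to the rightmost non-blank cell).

state=p0 head=0 tape=[0]#1111_   (p0,0)→(p1,#,R)
state=p1 head=1 tape=#[#]1111_   (p1,#)→(p0,_,R)
state=p0 head=2 tape=#_[1]111_   (p0,1)→(p1,1,R)
state=p1 head=3 tape=#_1[1]11_   (p1,1)→(p0,#,L)
state=p0 head=2 tape=#_[1]#11_   (p0,1)→(p1,1,R)
state=p1 head=3 tape=#_1[#]11_   (p1,#)→(p0,_,R)
state=p0 head=4 tape=#_1_[1]1_   (p0,1)→(p1,1,R)
state=p1 head=5 tape=#_1_1[1]_   (p1,1)→(p0,#,L)
state=p0 head=4 tape=#_1_[1]#_   (p0,1)→(p1,1,R)
state=p1 head=5 tape=#_1_1[#]_   (p1,#)→(p0,_,R)
state=p0 head=6 tape=#_1_1_[_]   (p0,_)→(p0,#,L)
state=p0 head=5 tape=#_1_1[_]#   (p0,_)→(p0,#,L)
state=p0 head=4 tape=#_1_[1]##   (p0,1)→(p1,1,R)
state=p1 head=5 tape=#_1_1[#]#   (p1,#)→(p0,_,R)
state=p0 head=6 tape=#_1_1_[#]
After 14 steps: state p0, head at 6, tape #_1_1_#.

state p0, head at 6, tape #_1_1_#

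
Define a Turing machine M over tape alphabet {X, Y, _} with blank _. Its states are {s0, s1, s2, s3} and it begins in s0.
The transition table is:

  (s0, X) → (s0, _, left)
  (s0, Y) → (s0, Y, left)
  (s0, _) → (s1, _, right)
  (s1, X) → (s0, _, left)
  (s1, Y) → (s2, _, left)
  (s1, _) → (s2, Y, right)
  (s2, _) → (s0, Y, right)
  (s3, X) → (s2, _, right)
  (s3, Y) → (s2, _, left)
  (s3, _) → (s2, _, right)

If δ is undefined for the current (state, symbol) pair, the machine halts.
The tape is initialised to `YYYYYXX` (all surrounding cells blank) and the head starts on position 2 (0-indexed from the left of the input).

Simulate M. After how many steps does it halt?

22

s0 | _YY[Y]YYXX   read Y → write Y, move left, go to s0
s0 | _Y[Y]YYYXX   read Y → write Y, move left, go to s0
s0 | _[Y]YYYYXX   read Y → write Y, move left, go to s0
s0 | [_]YYYYYXX   read _ → write _, move right, go to s1
s1 | _[Y]YYYYXX   read Y → write _, move left, go to s2
s2 | [_]_YYYYXX   read _ → write Y, move right, go to s0
s0 | Y[_]YYYYXX   read _ → write _, move right, go to s1
s1 | Y_[Y]YYYXX   read Y → write _, move left, go to s2
s2 | Y[_]_YYYXX   read _ → write Y, move right, go to s0
s0 | YY[_]YYYXX   read _ → write _, move right, go to s1
s1 | YY_[Y]YYXX   read Y → write _, move left, go to s2
s2 | YY[_]_YYXX   read _ → write Y, move right, go to s0
s0 | YYY[_]YYXX   read _ → write _, move right, go to s1
s1 | YYY_[Y]YXX   read Y → write _, move left, go to s2
s2 | YYY[_]_YXX   read _ → write Y, move right, go to s0
s0 | YYYY[_]YXX   read _ → write _, move right, go to s1
s1 | YYYY_[Y]XX   read Y → write _, move left, go to s2
s2 | YYYY[_]_XX   read _ → write Y, move right, go to s0
s0 | YYYYY[_]XX   read _ → write _, move right, go to s1
s1 | YYYYY_[X]X   read X → write _, move left, go to s0
s0 | YYYYY[_]_X   read _ → write _, move right, go to s1
s1 | YYYYY_[_]X   read _ → write Y, move right, go to s2
s2 | YYYYY_Y[X]
M halts after 22 transitions.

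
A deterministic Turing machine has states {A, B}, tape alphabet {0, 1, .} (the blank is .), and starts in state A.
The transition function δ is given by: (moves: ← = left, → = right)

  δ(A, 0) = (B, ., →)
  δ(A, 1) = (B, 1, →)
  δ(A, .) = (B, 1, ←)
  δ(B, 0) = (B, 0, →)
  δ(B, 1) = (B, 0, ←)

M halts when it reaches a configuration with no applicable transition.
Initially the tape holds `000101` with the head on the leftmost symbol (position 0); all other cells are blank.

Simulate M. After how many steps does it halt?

10

A | [0]00101.   read 0 → write ., move →, go to B
B | .[0]0101.   read 0 → write 0, move →, go to B
B | .0[0]101.   read 0 → write 0, move →, go to B
B | .00[1]01.   read 1 → write 0, move ←, go to B
B | .0[0]001.   read 0 → write 0, move →, go to B
B | .00[0]01.   read 0 → write 0, move →, go to B
B | .000[0]1.   read 0 → write 0, move →, go to B
B | .0000[1].   read 1 → write 0, move ←, go to B
B | .000[0]0.   read 0 → write 0, move →, go to B
B | .0000[0].   read 0 → write 0, move →, go to B
B | .00000[.]
M halts after 10 transitions.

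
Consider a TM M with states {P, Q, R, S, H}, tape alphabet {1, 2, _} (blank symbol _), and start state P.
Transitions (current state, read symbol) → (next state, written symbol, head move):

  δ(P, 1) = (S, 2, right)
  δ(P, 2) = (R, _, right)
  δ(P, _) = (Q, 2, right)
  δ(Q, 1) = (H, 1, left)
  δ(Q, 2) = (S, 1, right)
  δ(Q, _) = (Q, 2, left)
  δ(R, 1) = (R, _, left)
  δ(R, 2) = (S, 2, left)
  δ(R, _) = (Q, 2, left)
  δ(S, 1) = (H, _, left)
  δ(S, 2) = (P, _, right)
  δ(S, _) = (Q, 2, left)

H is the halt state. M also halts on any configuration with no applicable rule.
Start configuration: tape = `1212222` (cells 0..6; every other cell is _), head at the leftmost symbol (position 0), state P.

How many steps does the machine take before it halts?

15

state=P head=0 tape=[1]212222   (P,1)→(S,2,right)
state=S head=1 tape=2[2]12222   (S,2)→(P,_,right)
state=P head=2 tape=2_[1]2222   (P,1)→(S,2,right)
state=S head=3 tape=2_2[2]222   (S,2)→(P,_,right)
state=P head=4 tape=2_2_[2]22   (P,2)→(R,_,right)
state=R head=5 tape=2_2__[2]2   (R,2)→(S,2,left)
state=S head=4 tape=2_2_[_]22   (S,_)→(Q,2,left)
state=Q head=3 tape=2_2[_]222   (Q,_)→(Q,2,left)
state=Q head=2 tape=2_[2]2222   (Q,2)→(S,1,right)
state=S head=3 tape=2_1[2]222   (S,2)→(P,_,right)
state=P head=4 tape=2_1_[2]22   (P,2)→(R,_,right)
state=R head=5 tape=2_1__[2]2   (R,2)→(S,2,left)
state=S head=4 tape=2_1_[_]22   (S,_)→(Q,2,left)
state=Q head=3 tape=2_1[_]222   (Q,_)→(Q,2,left)
state=Q head=2 tape=2_[1]2222   (Q,1)→(H,1,left)
state=H head=1 tape=2[_]12222
M halts after 15 transitions.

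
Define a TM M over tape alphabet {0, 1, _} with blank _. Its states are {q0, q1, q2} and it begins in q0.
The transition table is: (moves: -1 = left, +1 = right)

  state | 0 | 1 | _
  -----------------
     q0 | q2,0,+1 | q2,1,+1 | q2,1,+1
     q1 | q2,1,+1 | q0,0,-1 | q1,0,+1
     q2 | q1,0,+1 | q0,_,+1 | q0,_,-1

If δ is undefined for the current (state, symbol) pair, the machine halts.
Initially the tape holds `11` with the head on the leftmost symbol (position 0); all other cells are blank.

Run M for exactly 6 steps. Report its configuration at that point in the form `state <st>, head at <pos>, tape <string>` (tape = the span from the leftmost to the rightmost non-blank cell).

state q0, head at 2, tape 1_1

q0 | [1]1__   read 1 → write 1, move +1, go to q2
q2 | 1[1]__   read 1 → write _, move +1, go to q0
q0 | 1_[_]_   read _ → write 1, move +1, go to q2
q2 | 1_1[_]   read _ → write _, move -1, go to q0
q0 | 1_[1]_   read 1 → write 1, move +1, go to q2
q2 | 1_1[_]   read _ → write _, move -1, go to q0
q0 | 1_[1]_
After 6 steps: state q0, head at 2, tape 1_1.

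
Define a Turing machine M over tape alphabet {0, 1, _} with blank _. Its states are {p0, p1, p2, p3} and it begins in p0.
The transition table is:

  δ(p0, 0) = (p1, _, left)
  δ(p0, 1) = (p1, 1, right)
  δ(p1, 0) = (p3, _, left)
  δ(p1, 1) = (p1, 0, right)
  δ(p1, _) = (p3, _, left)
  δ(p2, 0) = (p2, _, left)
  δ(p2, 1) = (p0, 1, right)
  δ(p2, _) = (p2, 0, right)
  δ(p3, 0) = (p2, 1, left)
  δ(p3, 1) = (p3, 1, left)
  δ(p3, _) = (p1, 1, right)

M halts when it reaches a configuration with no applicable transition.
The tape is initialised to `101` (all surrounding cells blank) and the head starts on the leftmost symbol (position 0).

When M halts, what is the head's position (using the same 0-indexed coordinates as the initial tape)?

-1

state=p0 head=0 tape=__[1]01   (p0,1)→(p1,1,right)
state=p1 head=1 tape=__1[0]1   (p1,0)→(p3,_,left)
state=p3 head=0 tape=__[1]_1   (p3,1)→(p3,1,left)
state=p3 head=-1 tape=_[_]1_1   (p3,_)→(p1,1,right)
state=p1 head=0 tape=_1[1]_1   (p1,1)→(p1,0,right)
state=p1 head=1 tape=_10[_]1   (p1,_)→(p3,_,left)
state=p3 head=0 tape=_1[0]_1   (p3,0)→(p2,1,left)
state=p2 head=-1 tape=_[1]1_1   (p2,1)→(p0,1,right)
state=p0 head=0 tape=_1[1]_1   (p0,1)→(p1,1,right)
state=p1 head=1 tape=_11[_]1   (p1,_)→(p3,_,left)
state=p3 head=0 tape=_1[1]_1   (p3,1)→(p3,1,left)
state=p3 head=-1 tape=_[1]1_1   (p3,1)→(p3,1,left)
state=p3 head=-2 tape=[_]11_1   (p3,_)→(p1,1,right)
state=p1 head=-1 tape=1[1]1_1   (p1,1)→(p1,0,right)
state=p1 head=0 tape=10[1]_1   (p1,1)→(p1,0,right)
state=p1 head=1 tape=100[_]1   (p1,_)→(p3,_,left)
state=p3 head=0 tape=10[0]_1   (p3,0)→(p2,1,left)
state=p2 head=-1 tape=1[0]1_1   (p2,0)→(p2,_,left)
state=p2 head=-2 tape=[1]_1_1   (p2,1)→(p0,1,right)
state=p0 head=-1 tape=1[_]1_1
At halt the head is at cell -1.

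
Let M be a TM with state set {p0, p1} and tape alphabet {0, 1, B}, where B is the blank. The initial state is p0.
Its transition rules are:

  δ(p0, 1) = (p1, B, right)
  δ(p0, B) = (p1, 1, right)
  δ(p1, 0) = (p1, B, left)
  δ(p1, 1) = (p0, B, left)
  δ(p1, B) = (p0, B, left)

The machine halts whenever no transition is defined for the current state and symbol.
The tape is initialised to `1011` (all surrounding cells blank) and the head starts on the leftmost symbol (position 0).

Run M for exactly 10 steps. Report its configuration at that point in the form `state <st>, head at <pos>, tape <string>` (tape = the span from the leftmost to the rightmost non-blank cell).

state p1, head at 0, tape 11

p0 | B[1]011   read 1 → write B, move right, go to p1
p1 | BB[0]11   read 0 → write B, move left, go to p1
p1 | B[B]B11   read B → write B, move left, go to p0
p0 | [B]BB11   read B → write 1, move right, go to p1
p1 | 1[B]B11   read B → write B, move left, go to p0
p0 | [1]BB11   read 1 → write B, move right, go to p1
p1 | B[B]B11   read B → write B, move left, go to p0
p0 | [B]BB11   read B → write 1, move right, go to p1
p1 | 1[B]B11   read B → write B, move left, go to p0
p0 | [1]BB11   read 1 → write B, move right, go to p1
p1 | B[B]B11
After 10 steps: state p1, head at 0, tape 11.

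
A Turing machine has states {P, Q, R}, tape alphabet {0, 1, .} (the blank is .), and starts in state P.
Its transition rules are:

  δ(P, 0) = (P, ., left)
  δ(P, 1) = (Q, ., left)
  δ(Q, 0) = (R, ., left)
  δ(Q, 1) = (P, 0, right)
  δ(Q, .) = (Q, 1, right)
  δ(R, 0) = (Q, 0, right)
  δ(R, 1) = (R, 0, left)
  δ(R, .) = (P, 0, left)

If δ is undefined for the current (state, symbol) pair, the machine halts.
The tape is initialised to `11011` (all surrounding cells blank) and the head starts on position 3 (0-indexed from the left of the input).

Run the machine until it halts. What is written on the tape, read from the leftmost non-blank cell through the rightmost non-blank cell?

state=P head=3 tape=..110[1]1   (P,1)→(Q,.,left)
state=Q head=2 tape=..11[0].1   (Q,0)→(R,.,left)
state=R head=1 tape=..1[1]..1   (R,1)→(R,0,left)
state=R head=0 tape=..[1]0..1   (R,1)→(R,0,left)
state=R head=-1 tape=.[.]00..1   (R,.)→(P,0,left)
state=P head=-2 tape=[.]000..1
The non-blank tape span at halt is 000..1.

000..1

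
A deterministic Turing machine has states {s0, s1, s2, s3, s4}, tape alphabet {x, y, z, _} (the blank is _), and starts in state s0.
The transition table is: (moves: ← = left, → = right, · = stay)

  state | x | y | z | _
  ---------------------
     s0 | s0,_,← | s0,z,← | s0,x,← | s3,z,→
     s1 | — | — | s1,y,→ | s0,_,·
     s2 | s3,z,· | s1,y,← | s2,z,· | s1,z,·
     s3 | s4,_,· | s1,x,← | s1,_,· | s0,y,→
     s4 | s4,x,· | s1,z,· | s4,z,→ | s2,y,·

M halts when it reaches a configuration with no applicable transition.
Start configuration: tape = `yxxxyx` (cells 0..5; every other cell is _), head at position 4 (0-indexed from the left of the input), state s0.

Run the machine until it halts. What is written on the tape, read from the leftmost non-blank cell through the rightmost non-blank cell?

s0 | __yxxx[y]x   read y → write z, move ←, go to s0
s0 | __yxx[x]zx   read x → write _, move ←, go to s0
s0 | __yx[x]_zx   read x → write _, move ←, go to s0
s0 | __y[x]__zx   read x → write _, move ←, go to s0
s0 | __[y]___zx   read y → write z, move ←, go to s0
s0 | _[_]z___zx   read _ → write z, move →, go to s3
s3 | _z[z]___zx   read z → write _, move ·, go to s1
s1 | _z[_]___zx   read _ → write _, move ·, go to s0
s0 | _z[_]___zx   read _ → write z, move →, go to s3
s3 | _zz[_]__zx   read _ → write y, move →, go to s0
s0 | _zzy[_]_zx   read _ → write z, move →, go to s3
s3 | _zzyz[_]zx   read _ → write y, move →, go to s0
s0 | _zzyzy[z]x   read z → write x, move ←, go to s0
s0 | _zzyz[y]xx   read y → write z, move ←, go to s0
s0 | _zzy[z]zxx   read z → write x, move ←, go to s0
s0 | _zz[y]xzxx   read y → write z, move ←, go to s0
s0 | _z[z]zxzxx   read z → write x, move ←, go to s0
s0 | _[z]xzxzxx   read z → write x, move ←, go to s0
s0 | [_]xxzxzxx   read _ → write z, move →, go to s3
s3 | z[x]xzxzxx   read x → write _, move ·, go to s4
s4 | z[_]xzxzxx   read _ → write y, move ·, go to s2
s2 | z[y]xzxzxx   read y → write y, move ←, go to s1
s1 | [z]yxzxzxx   read z → write y, move →, go to s1
s1 | y[y]xzxzxx
The non-blank tape span at halt is yyxzxzxx.

yyxzxzxx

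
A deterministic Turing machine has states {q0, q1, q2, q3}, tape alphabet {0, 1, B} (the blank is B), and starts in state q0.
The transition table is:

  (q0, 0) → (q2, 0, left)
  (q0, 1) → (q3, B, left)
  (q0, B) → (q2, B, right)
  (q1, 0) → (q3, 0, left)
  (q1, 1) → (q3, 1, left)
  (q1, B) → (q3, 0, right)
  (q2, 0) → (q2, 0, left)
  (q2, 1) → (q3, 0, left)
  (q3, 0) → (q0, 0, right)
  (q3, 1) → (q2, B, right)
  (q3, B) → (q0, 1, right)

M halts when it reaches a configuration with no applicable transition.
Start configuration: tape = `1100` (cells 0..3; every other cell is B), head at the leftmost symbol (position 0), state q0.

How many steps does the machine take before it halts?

9

q0 | B[1]100   read 1 → write B, move left, go to q3
q3 | [B]B100   read B → write 1, move right, go to q0
q0 | 1[B]100   read B → write B, move right, go to q2
q2 | 1B[1]00   read 1 → write 0, move left, go to q3
q3 | 1[B]000   read B → write 1, move right, go to q0
q0 | 11[0]00   read 0 → write 0, move left, go to q2
q2 | 1[1]000   read 1 → write 0, move left, go to q3
q3 | [1]0000   read 1 → write B, move right, go to q2
q2 | B[0]000   read 0 → write 0, move left, go to q2
q2 | [B]0000
M halts after 9 transitions.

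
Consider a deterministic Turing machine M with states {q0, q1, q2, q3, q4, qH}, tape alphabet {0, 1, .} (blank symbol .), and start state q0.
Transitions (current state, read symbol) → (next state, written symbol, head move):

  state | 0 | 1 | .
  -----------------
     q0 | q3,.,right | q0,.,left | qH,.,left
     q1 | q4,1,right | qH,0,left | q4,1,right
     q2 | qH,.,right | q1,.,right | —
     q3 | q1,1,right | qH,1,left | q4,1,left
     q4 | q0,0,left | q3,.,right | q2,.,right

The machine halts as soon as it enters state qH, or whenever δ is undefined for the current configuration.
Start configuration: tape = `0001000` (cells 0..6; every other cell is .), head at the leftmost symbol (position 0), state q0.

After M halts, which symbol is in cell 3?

q0 | [0]001000   read 0 → write ., move right, go to q3
q3 | .[0]01000   read 0 → write 1, move right, go to q1
q1 | .1[0]1000   read 0 → write 1, move right, go to q4
q4 | .11[1]000   read 1 → write ., move right, go to q3
q3 | .11.[0]00   read 0 → write 1, move right, go to q1
q1 | .11.1[0]0   read 0 → write 1, move right, go to q4
q4 | .11.11[0]   read 0 → write 0, move left, go to q0
q0 | .11.1[1]0   read 1 → write ., move left, go to q0
q0 | .11.[1].0   read 1 → write ., move left, go to q0
q0 | .11[.]..0   read . → write ., move left, go to qH
qH | .1[1]...0
Cell 3 holds . when M halts.

.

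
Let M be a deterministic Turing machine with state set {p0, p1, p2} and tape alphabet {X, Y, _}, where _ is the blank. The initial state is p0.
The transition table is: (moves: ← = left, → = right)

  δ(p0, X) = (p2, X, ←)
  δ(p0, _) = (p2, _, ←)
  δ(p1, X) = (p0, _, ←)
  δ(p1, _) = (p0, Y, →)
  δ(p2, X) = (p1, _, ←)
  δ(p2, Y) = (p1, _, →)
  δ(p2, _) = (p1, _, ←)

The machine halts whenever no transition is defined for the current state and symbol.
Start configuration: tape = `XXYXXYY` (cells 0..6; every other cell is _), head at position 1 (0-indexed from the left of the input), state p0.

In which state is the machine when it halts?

state=p0 head=1 tape=__X[X]YXXYY   (p0,X)→(p2,X,←)
state=p2 head=0 tape=__[X]XYXXYY   (p2,X)→(p1,_,←)
state=p1 head=-1 tape=_[_]_XYXXYY   (p1,_)→(p0,Y,→)
state=p0 head=0 tape=_Y[_]XYXXYY   (p0,_)→(p2,_,←)
state=p2 head=-1 tape=_[Y]_XYXXYY   (p2,Y)→(p1,_,→)
state=p1 head=0 tape=__[_]XYXXYY   (p1,_)→(p0,Y,→)
state=p0 head=1 tape=__Y[X]YXXYY   (p0,X)→(p2,X,←)
state=p2 head=0 tape=__[Y]XYXXYY   (p2,Y)→(p1,_,→)
state=p1 head=1 tape=___[X]YXXYY   (p1,X)→(p0,_,←)
state=p0 head=0 tape=__[_]_YXXYY   (p0,_)→(p2,_,←)
state=p2 head=-1 tape=_[_]__YXXYY   (p2,_)→(p1,_,←)
state=p1 head=-2 tape=[_]___YXXYY   (p1,_)→(p0,Y,→)
state=p0 head=-1 tape=Y[_]__YXXYY   (p0,_)→(p2,_,←)
state=p2 head=-2 tape=[Y]___YXXYY   (p2,Y)→(p1,_,→)
state=p1 head=-1 tape=_[_]__YXXYY   (p1,_)→(p0,Y,→)
state=p0 head=0 tape=_Y[_]_YXXYY   (p0,_)→(p2,_,←)
state=p2 head=-1 tape=_[Y]__YXXYY   (p2,Y)→(p1,_,→)
state=p1 head=0 tape=__[_]_YXXYY   (p1,_)→(p0,Y,→)
state=p0 head=1 tape=__Y[_]YXXYY   (p0,_)→(p2,_,←)
state=p2 head=0 tape=__[Y]_YXXYY   (p2,Y)→(p1,_,→)
state=p1 head=1 tape=___[_]YXXYY   (p1,_)→(p0,Y,→)
state=p0 head=2 tape=___Y[Y]XXYY
No transition is defined for (p0, Y); M halts in state p0.

p0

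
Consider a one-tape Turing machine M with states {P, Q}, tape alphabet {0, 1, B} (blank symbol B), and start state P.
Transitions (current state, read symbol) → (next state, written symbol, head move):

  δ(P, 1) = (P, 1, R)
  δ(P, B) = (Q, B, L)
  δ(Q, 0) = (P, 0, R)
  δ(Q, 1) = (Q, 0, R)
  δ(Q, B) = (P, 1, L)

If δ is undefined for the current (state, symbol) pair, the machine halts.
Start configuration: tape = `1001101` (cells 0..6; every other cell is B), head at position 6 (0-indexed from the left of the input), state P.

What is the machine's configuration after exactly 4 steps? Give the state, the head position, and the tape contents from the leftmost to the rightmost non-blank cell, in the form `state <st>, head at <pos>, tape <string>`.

state P, head at 6, tape 10011001

state=P head=6 tape=100110[1]B   (P,1)→(P,1,R)
state=P head=7 tape=1001101[B]   (P,B)→(Q,B,L)
state=Q head=6 tape=100110[1]B   (Q,1)→(Q,0,R)
state=Q head=7 tape=1001100[B]   (Q,B)→(P,1,L)
state=P head=6 tape=100110[0]1
After 4 steps: state P, head at 6, tape 10011001.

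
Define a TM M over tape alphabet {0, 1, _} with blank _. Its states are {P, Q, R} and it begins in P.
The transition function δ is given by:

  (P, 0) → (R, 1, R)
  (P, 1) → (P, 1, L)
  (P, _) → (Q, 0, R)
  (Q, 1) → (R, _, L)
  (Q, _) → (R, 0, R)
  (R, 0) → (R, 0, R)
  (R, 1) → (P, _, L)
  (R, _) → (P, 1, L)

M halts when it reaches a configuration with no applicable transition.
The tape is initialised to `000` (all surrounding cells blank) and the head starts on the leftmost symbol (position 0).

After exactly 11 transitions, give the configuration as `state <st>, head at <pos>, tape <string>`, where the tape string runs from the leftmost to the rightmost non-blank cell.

state P, head at -1, tape 11

P | _[0]00_   read 0 → write 1, move R, go to R
R | _1[0]0_   read 0 → write 0, move R, go to R
R | _10[0]_   read 0 → write 0, move R, go to R
R | _100[_]   read _ → write 1, move L, go to P
P | _10[0]1   read 0 → write 1, move R, go to R
R | _101[1]   read 1 → write _, move L, go to P
P | _10[1]_   read 1 → write 1, move L, go to P
P | _1[0]1_   read 0 → write 1, move R, go to R
R | _11[1]_   read 1 → write _, move L, go to P
P | _1[1]__   read 1 → write 1, move L, go to P
P | _[1]1__   read 1 → write 1, move L, go to P
P | [_]11__
After 11 steps: state P, head at -1, tape 11.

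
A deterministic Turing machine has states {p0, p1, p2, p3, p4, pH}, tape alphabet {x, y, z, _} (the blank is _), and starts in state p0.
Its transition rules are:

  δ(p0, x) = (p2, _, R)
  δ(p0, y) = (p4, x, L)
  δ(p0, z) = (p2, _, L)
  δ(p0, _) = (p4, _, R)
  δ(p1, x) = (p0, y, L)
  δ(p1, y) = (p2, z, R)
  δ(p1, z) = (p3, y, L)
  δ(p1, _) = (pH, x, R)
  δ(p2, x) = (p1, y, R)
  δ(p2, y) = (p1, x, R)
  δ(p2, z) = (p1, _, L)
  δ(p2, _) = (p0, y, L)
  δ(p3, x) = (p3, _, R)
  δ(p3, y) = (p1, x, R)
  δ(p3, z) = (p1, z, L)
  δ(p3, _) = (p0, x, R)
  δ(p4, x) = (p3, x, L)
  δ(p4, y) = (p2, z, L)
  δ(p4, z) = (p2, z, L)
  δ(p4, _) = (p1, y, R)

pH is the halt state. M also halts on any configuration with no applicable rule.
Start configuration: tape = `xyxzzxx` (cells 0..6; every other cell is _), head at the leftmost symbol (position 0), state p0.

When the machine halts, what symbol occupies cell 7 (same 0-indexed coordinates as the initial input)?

state=p0 head=0 tape=[x]yxzzxx__   (p0,x)→(p2,_,R)
state=p2 head=1 tape=_[y]xzzxx__   (p2,y)→(p1,x,R)
state=p1 head=2 tape=_x[x]zzxx__   (p1,x)→(p0,y,L)
state=p0 head=1 tape=_[x]yzzxx__   (p0,x)→(p2,_,R)
state=p2 head=2 tape=__[y]zzxx__   (p2,y)→(p1,x,R)
state=p1 head=3 tape=__x[z]zxx__   (p1,z)→(p3,y,L)
state=p3 head=2 tape=__[x]yzxx__   (p3,x)→(p3,_,R)
state=p3 head=3 tape=___[y]zxx__   (p3,y)→(p1,x,R)
state=p1 head=4 tape=___x[z]xx__   (p1,z)→(p3,y,L)
state=p3 head=3 tape=___[x]yxx__   (p3,x)→(p3,_,R)
state=p3 head=4 tape=____[y]xx__   (p3,y)→(p1,x,R)
state=p1 head=5 tape=____x[x]x__   (p1,x)→(p0,y,L)
state=p0 head=4 tape=____[x]yx__   (p0,x)→(p2,_,R)
state=p2 head=5 tape=_____[y]x__   (p2,y)→(p1,x,R)
state=p1 head=6 tape=_____x[x]__   (p1,x)→(p0,y,L)
state=p0 head=5 tape=_____[x]y__   (p0,x)→(p2,_,R)
state=p2 head=6 tape=______[y]__   (p2,y)→(p1,x,R)
state=p1 head=7 tape=______x[_]_   (p1,_)→(pH,x,R)
state=pH head=8 tape=______xx[_]
Cell 7 holds x when M halts.

x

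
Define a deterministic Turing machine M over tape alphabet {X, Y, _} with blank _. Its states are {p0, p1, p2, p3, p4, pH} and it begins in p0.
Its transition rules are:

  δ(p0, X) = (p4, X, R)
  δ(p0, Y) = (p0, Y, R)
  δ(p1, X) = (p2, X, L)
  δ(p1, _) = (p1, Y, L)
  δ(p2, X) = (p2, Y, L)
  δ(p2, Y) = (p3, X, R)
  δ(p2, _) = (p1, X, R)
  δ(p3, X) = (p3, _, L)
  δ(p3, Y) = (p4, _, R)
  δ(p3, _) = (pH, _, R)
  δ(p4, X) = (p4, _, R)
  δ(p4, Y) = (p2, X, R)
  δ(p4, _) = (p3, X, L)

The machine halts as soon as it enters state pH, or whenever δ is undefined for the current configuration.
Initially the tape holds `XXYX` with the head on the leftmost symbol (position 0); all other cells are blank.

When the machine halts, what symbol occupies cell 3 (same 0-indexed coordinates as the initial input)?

Y

state=p0 head=0 tape=[X]XYX   (p0,X)→(p4,X,R)
state=p4 head=1 tape=X[X]YX   (p4,X)→(p4,_,R)
state=p4 head=2 tape=X_[Y]X   (p4,Y)→(p2,X,R)
state=p2 head=3 tape=X_X[X]   (p2,X)→(p2,Y,L)
state=p2 head=2 tape=X_[X]Y   (p2,X)→(p2,Y,L)
state=p2 head=1 tape=X[_]YY   (p2,_)→(p1,X,R)
state=p1 head=2 tape=XX[Y]Y
Cell 3 holds Y when M halts.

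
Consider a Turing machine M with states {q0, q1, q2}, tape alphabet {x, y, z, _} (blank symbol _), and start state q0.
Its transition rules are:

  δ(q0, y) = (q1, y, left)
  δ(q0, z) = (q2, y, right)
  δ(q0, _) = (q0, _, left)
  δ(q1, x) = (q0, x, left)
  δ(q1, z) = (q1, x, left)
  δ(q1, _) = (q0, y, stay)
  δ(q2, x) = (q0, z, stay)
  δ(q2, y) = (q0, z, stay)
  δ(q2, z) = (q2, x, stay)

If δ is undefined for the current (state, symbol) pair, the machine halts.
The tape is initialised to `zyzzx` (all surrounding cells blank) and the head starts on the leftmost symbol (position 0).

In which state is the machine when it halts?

q2

state=q0 head=0 tape=[z]yzzx_   (q0,z)→(q2,y,right)
state=q2 head=1 tape=y[y]zzx_   (q2,y)→(q0,z,stay)
state=q0 head=1 tape=y[z]zzx_   (q0,z)→(q2,y,right)
state=q2 head=2 tape=yy[z]zx_   (q2,z)→(q2,x,stay)
state=q2 head=2 tape=yy[x]zx_   (q2,x)→(q0,z,stay)
state=q0 head=2 tape=yy[z]zx_   (q0,z)→(q2,y,right)
state=q2 head=3 tape=yyy[z]x_   (q2,z)→(q2,x,stay)
state=q2 head=3 tape=yyy[x]x_   (q2,x)→(q0,z,stay)
state=q0 head=3 tape=yyy[z]x_   (q0,z)→(q2,y,right)
state=q2 head=4 tape=yyyy[x]_   (q2,x)→(q0,z,stay)
state=q0 head=4 tape=yyyy[z]_   (q0,z)→(q2,y,right)
state=q2 head=5 tape=yyyyy[_]
No transition is defined for (q2, _); M halts in state q2.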